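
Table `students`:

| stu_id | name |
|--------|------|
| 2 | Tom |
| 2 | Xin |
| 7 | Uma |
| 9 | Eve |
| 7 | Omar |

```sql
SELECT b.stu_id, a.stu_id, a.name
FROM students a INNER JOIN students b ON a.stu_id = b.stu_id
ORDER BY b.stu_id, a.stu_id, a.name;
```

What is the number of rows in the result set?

9

INNER JOIN keeps only pairs where the ON condition holds.
Matching on a.stu_id = b.stu_id.
Matched pairs: 9.
Total: 9 rows.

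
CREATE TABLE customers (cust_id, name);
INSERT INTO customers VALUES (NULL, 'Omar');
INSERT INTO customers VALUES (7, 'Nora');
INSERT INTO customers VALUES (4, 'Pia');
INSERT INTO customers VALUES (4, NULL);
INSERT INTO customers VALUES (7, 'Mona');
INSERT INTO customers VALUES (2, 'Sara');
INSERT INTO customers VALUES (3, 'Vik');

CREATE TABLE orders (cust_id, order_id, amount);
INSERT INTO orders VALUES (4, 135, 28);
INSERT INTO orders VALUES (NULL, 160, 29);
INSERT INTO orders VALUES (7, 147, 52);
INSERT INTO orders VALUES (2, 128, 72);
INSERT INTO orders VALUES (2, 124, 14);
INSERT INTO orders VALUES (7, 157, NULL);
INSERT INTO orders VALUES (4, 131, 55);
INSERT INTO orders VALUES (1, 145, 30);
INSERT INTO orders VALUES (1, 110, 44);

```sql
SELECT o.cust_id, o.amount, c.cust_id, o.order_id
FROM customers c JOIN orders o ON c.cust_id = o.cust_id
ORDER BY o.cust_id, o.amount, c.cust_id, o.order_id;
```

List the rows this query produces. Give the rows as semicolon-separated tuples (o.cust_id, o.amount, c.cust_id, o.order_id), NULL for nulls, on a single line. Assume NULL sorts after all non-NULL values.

(2, 14, 2, 124); (2, 72, 2, 128); (4, 28, 4, 135); (4, 28, 4, 135); (4, 55, 4, 131); (4, 55, 4, 131); (7, 52, 7, 147); (7, 52, 7, 147); (7, NULL, 7, 157); (7, NULL, 7, 157)

INNER JOIN keeps only pairs where the ON condition holds.
Matching on c.cust_id = o.cust_id. A NULL in a compared column never satisfies the condition.
- c[0] cust_id=NULL → no match; dropped.
- c[1] cust_id=7 → 2 match(es) in o → 2 row(s).
- c[2] cust_id=4 → 2 match(es) in o → 2 row(s).
- c[3] cust_id=4 → 2 match(es) in o → 2 row(s).
- c[4] cust_id=7 → 2 match(es) in o → 2 row(s).
- c[5] cust_id=2 → 2 match(es) in o → 2 row(s).
- c[6] cust_id=3 → no match; dropped.
After projecting and ordering:
o.cust_id | o.amount | c.cust_id | o.order_id
2 | 14 | 2 | 124
2 | 72 | 2 | 128
4 | 28 | 4 | 135
4 | 28 | 4 | 135
4 | 55 | 4 | 131
4 | 55 | 4 | 131
7 | 52 | 7 | 147
7 | 52 | 7 | 147
7 | NULL | 7 | 157
7 | NULL | 7 | 157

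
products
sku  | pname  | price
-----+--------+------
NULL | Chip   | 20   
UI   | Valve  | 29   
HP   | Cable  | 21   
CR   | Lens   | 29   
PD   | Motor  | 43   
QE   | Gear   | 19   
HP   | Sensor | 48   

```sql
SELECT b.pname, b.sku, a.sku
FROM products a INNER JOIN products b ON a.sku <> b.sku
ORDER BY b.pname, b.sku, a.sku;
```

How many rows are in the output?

INNER JOIN keeps only pairs where the ON condition holds.
Matching on a.sku <> b.sku. A NULL in a compared column never satisfies the condition.
- a row (sku=NULL): no match → dropped.
- a row (sku=UI): matches 5 b row(s) → 5 output row(s).
- a row (sku=HP): matches 4 b row(s) → 4 output row(s).
- a row (sku=CR): matches 5 b row(s) → 5 output row(s).
- a row (sku=PD): matches 5 b row(s) → 5 output row(s).
- a row (sku=QE): matches 5 b row(s) → 5 output row(s).
- a row (sku=HP): matches 4 b row(s) → 4 output row(s).
Total: 28 rows.

28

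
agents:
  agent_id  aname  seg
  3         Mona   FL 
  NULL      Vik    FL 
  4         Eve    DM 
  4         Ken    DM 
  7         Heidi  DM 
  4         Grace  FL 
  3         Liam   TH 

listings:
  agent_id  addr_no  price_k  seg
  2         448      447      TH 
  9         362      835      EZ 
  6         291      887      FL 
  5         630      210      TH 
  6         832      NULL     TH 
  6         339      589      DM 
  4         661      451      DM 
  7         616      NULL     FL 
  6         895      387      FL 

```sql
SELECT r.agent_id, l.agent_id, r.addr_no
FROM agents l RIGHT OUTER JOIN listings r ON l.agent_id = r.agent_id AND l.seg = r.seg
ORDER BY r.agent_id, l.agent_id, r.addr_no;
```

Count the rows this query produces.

RIGHT JOIN keeps every row from `listings`; unmatched rows get NULL for `agents`'s columns.
Matching on l.agent_id = r.agent_id AND l.seg = r.seg. A NULL in a compared column never satisfies the condition.
Matched pairs: 2; unmatched r rows kept: 8.
Total: 2 matched + 8 padded = 10 rows.

10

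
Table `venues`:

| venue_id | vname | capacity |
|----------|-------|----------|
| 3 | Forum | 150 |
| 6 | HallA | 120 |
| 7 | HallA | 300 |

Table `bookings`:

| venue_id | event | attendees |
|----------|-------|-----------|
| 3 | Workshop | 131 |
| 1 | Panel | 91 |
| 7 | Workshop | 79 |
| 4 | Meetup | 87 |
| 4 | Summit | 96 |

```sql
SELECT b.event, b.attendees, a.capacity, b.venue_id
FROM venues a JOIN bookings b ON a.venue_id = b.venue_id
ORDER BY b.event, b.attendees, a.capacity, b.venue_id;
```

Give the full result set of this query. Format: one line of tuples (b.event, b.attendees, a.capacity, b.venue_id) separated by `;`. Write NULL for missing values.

INNER JOIN keeps only pairs where the ON condition holds.
Matching on a.venue_id = b.venue_id.
Matched pairs: 2.

(Workshop, 79, 300, 7); (Workshop, 131, 150, 3)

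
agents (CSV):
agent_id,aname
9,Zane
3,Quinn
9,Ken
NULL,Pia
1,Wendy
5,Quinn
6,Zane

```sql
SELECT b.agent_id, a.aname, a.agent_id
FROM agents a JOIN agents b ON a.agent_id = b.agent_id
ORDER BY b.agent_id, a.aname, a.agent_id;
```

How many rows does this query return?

INNER JOIN keeps only pairs where the ON condition holds.
Matching on a.agent_id = b.agent_id. A NULL in a compared column never satisfies the condition.
- a row (agent_id=9): matches 2 b row(s) → 2 output row(s).
- a row (agent_id=3): matches 1 b row(s) → 1 output row(s).
- a row (agent_id=9): matches 2 b row(s) → 2 output row(s).
- a row (agent_id=NULL): no match → dropped.
- a row (agent_id=1): matches 1 b row(s) → 1 output row(s).
- a row (agent_id=5): matches 1 b row(s) → 1 output row(s).
- a row (agent_id=6): matches 1 b row(s) → 1 output row(s).
Total: 8 rows.

8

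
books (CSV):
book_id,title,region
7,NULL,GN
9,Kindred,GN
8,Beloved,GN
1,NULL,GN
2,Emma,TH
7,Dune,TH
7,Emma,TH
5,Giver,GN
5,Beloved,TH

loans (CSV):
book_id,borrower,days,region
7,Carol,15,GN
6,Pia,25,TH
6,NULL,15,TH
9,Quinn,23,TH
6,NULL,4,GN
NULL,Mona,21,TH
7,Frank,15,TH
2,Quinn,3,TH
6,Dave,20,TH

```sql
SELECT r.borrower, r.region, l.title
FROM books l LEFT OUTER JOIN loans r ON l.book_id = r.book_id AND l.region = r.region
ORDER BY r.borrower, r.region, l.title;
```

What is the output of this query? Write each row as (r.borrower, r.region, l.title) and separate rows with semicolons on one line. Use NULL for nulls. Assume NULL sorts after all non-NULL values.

LEFT JOIN keeps every row from `books`; unmatched rows get NULL for `loans`'s columns.
Matching on l.book_id = r.book_id AND l.region = r.region. A NULL in a compared column never satisfies the condition.
Matched pairs: 4; unmatched l rows kept: 5.

(Carol, GN, NULL); (Frank, TH, Dune); (Frank, TH, Emma); (Quinn, TH, Emma); (NULL, NULL, Beloved); (NULL, NULL, Beloved); (NULL, NULL, Giver); (NULL, NULL, Kindred); (NULL, NULL, NULL)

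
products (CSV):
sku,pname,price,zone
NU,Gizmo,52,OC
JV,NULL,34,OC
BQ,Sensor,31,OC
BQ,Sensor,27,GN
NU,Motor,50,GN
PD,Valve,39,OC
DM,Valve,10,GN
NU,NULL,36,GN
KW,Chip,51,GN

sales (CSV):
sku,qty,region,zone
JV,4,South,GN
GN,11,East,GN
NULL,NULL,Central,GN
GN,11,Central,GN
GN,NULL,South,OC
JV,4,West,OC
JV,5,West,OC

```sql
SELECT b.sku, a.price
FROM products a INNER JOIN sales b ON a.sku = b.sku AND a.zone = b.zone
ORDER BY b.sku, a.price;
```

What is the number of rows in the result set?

INNER JOIN keeps only pairs where the ON condition holds.
Matching on a.sku = b.sku AND a.zone = b.zone. A NULL in a compared column never satisfies the condition.
- a[0] sku=NU, zone=OC → no match; dropped.
- a[1] sku=JV, zone=OC → 2 match(es) in b → 2 row(s).
- a[2] sku=BQ, zone=OC → no match; dropped.
- a[3] sku=BQ, zone=GN → no match; dropped.
- a[4] sku=NU, zone=GN → no match; dropped.
- a[5] sku=PD, zone=OC → no match; dropped.
- a[6] sku=DM, zone=GN → no match; dropped.
- a[7] sku=NU, zone=GN → no match; dropped.
- a[8] sku=KW, zone=GN → no match; dropped.
Total: 2 rows.

2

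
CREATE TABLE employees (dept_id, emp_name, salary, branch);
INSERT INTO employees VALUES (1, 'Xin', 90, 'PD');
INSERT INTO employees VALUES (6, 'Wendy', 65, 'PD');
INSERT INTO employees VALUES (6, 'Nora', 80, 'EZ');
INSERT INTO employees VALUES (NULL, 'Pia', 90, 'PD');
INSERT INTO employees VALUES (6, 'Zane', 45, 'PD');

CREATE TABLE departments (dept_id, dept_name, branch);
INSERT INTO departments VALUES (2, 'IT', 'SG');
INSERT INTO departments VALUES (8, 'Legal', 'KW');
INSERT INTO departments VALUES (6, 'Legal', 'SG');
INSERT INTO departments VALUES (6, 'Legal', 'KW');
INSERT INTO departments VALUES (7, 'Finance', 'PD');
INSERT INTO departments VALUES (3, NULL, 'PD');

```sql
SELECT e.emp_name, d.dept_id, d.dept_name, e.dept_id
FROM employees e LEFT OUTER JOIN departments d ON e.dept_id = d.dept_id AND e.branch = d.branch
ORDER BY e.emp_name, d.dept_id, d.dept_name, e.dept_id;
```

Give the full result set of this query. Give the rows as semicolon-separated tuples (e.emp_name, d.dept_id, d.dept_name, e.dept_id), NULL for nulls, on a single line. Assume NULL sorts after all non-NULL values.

LEFT JOIN keeps every row from `employees`; unmatched rows get NULL for `departments`'s columns.
Matching on e.dept_id = d.dept_id AND e.branch = d.branch. A NULL in a compared column never satisfies the condition.
- e[0] dept_id=1, branch=PD → no match; kept with NULLs on the d side.
- e[1] dept_id=6, branch=PD → no match; kept with NULLs on the d side.
- e[2] dept_id=6, branch=EZ → no match; kept with NULLs on the d side.
- e[3] dept_id=NULL, branch=PD → no match; kept with NULLs on the d side.
- e[4] dept_id=6, branch=PD → no match; kept with NULLs on the d side.
After projecting and ordering:
e.emp_name | d.dept_id | d.dept_name | e.dept_id
Nora | NULL | NULL | 6
Pia | NULL | NULL | NULL
Wendy | NULL | NULL | 6
Xin | NULL | NULL | 1
Zane | NULL | NULL | 6

(Nora, NULL, NULL, 6); (Pia, NULL, NULL, NULL); (Wendy, NULL, NULL, 6); (Xin, NULL, NULL, 1); (Zane, NULL, NULL, 6)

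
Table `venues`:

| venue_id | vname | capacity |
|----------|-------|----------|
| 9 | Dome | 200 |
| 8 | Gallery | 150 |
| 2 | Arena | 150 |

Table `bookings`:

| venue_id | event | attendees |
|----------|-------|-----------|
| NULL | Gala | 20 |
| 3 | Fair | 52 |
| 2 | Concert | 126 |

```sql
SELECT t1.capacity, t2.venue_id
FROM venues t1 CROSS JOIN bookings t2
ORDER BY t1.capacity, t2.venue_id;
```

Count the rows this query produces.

9

CROSS JOIN pairs every row of `venues` with every row of `bookings`: 3 × 3 = 9 rows.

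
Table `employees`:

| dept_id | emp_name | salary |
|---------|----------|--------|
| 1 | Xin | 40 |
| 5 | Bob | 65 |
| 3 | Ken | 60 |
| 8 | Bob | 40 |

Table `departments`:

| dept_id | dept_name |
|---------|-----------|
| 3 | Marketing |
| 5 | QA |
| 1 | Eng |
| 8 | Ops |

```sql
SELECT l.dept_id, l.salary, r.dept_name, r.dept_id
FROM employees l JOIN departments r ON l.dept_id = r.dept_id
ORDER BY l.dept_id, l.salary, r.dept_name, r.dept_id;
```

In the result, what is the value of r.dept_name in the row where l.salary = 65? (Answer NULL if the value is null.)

QA

INNER JOIN keeps only pairs where the ON condition holds.
Matching on l.dept_id = r.dept_id.
- l row (dept_id=1): matches 1 r row(s) → 1 output row(s).
- l row (dept_id=5): matches 1 r row(s) → 1 output row(s).
- l row (dept_id=3): matches 1 r row(s) → 1 output row(s).
- l row (dept_id=8): matches 1 r row(s) → 1 output row(s).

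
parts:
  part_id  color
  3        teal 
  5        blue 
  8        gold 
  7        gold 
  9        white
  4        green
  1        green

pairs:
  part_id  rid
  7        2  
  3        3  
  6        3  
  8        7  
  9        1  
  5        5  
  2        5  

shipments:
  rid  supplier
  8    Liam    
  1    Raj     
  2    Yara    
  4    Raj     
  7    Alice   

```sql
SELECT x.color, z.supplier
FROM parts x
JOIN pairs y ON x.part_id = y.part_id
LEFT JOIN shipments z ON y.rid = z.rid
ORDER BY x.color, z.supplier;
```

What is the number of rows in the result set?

5

Step 1 — x INNER JOIN y on part_id → 5 row(s).
Then LEFT JOIN `shipments z` on rid: each of those 5 rows is kept; rows whose y.rid has no match in z get NULL for z's columns.
Result: 5 row(s).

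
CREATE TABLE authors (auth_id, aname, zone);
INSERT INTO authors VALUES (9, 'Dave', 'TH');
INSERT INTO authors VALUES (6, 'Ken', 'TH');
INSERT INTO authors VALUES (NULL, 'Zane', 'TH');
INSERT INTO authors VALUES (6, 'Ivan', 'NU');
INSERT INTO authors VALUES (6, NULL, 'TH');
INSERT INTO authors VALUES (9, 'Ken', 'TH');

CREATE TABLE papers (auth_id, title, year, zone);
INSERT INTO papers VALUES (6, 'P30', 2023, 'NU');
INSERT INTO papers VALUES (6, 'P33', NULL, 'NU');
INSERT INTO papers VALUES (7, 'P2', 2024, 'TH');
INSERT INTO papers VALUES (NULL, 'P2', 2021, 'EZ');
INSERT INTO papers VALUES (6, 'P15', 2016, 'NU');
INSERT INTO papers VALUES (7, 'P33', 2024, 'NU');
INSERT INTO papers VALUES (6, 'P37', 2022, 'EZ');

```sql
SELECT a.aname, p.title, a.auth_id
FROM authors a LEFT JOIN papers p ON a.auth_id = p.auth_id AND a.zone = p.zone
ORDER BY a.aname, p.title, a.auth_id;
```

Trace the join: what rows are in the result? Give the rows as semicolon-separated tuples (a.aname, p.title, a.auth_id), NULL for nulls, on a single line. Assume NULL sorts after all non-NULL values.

LEFT JOIN keeps every row from `authors`; unmatched rows get NULL for `papers`'s columns.
Matching on a.auth_id = p.auth_id AND a.zone = p.zone. A NULL in a compared column never satisfies the condition.
- a[0] auth_id=9, zone=TH → no match; kept with NULLs on the p side.
- a[1] auth_id=6, zone=TH → no match; kept with NULLs on the p side.
- a[2] auth_id=NULL, zone=TH → no match; kept with NULLs on the p side.
- a[3] auth_id=6, zone=NU → 3 match(es) in p → 3 row(s).
- a[4] auth_id=6, zone=TH → no match; kept with NULLs on the p side.
- a[5] auth_id=9, zone=TH → no match; kept with NULLs on the p side.
After projecting and ordering:
a.aname | p.title | a.auth_id
Dave | NULL | 9
Ivan | P15 | 6
Ivan | P30 | 6
Ivan | P33 | 6
Ken | NULL | 6
Ken | NULL | 9
Zane | NULL | NULL
NULL | NULL | 6

(Dave, NULL, 9); (Ivan, P15, 6); (Ivan, P30, 6); (Ivan, P33, 6); (Ken, NULL, 6); (Ken, NULL, 9); (Zane, NULL, NULL); (NULL, NULL, 6)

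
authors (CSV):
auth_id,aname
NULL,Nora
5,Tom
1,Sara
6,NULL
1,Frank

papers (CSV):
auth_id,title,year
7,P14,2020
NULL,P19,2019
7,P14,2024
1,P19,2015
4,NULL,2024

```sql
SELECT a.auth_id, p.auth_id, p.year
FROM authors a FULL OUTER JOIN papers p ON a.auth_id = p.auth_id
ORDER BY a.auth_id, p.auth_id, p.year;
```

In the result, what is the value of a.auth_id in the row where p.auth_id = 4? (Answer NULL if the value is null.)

NULL

FULL OUTER JOIN keeps every row from both sides; unmatched rows get NULL for the other side's columns.
Matching on a.auth_id = p.auth_id. A NULL in a compared column never satisfies the condition.
- a (auth_id=NULL) has no partner → padded with NULL.
- a (auth_id=5) has no partner → padded with NULL.
- a (auth_id=1) pairs with 1 row(s) of p.
- a (auth_id=6) has no partner → padded with NULL.
- a (auth_id=1) pairs with 1 row(s) of p.
- 4 row(s) from p found no a partner → padded with NULL.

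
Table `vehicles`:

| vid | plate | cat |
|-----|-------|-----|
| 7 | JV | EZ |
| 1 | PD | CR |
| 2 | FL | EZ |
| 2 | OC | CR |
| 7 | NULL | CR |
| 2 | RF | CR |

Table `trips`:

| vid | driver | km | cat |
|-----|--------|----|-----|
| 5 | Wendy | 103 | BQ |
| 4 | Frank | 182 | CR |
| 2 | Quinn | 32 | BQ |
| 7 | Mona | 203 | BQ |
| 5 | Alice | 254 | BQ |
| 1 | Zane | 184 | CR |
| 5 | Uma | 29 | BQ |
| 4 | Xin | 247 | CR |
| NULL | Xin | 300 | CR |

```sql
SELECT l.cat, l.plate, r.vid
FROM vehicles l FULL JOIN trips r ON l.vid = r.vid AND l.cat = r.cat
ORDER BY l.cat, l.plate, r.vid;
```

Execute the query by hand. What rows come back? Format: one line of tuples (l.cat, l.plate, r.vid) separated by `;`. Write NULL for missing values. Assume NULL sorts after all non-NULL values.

(CR, OC, NULL); (CR, PD, 1); (CR, RF, NULL); (CR, NULL, NULL); (EZ, FL, NULL); (EZ, JV, NULL); (NULL, NULL, 2); (NULL, NULL, 4); (NULL, NULL, 4); (NULL, NULL, 5); (NULL, NULL, 5); (NULL, NULL, 5); (NULL, NULL, 7); (NULL, NULL, NULL)

FULL OUTER JOIN keeps every row from both sides; unmatched rows get NULL for the other side's columns.
Matching on l.vid = r.vid AND l.cat = r.cat. A NULL in a compared column never satisfies the condition.
- l (vid=7, cat=EZ) has no partner → padded with NULL.
- l (vid=1, cat=CR) pairs with 1 row(s) of r.
- l (vid=2, cat=EZ) has no partner → padded with NULL.
- l (vid=2, cat=CR) has no partner → padded with NULL.
- l (vid=7, cat=CR) has no partner → padded with NULL.
- l (vid=2, cat=CR) has no partner → padded with NULL.
- plus 8 unmatched r row(s), each kept with NULL l columns.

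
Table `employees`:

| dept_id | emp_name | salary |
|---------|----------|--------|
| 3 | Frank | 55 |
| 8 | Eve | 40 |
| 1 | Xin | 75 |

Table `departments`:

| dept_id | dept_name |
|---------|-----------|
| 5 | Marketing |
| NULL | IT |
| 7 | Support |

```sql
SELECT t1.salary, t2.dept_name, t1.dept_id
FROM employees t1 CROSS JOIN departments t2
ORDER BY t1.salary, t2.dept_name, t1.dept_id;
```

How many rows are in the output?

9

CROSS JOIN pairs every row of `employees` with every row of `departments`: 3 × 3 = 9 rows.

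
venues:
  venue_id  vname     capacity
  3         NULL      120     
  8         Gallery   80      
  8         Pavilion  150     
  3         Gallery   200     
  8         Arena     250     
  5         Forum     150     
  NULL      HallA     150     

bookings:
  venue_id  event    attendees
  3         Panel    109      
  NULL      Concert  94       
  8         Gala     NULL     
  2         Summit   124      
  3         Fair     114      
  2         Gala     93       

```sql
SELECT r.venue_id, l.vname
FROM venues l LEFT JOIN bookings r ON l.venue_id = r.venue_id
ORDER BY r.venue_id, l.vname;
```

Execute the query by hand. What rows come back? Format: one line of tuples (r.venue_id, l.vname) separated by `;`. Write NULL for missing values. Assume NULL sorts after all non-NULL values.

(3, Gallery); (3, Gallery); (3, NULL); (3, NULL); (8, Arena); (8, Gallery); (8, Pavilion); (NULL, Forum); (NULL, HallA)

LEFT JOIN keeps every row from `venues`; unmatched rows get NULL for `bookings`'s columns.
Matching on l.venue_id = r.venue_id. A NULL in a compared column never satisfies the condition.
- l[0] venue_id=3 → 2 match(es) in r → 2 row(s).
- l[1] venue_id=8 → 1 match(es) in r → 1 row(s).
- l[2] venue_id=8 → 1 match(es) in r → 1 row(s).
- l[3] venue_id=3 → 2 match(es) in r → 2 row(s).
- l[4] venue_id=8 → 1 match(es) in r → 1 row(s).
- l[5] venue_id=5 → no match; kept with NULLs on the r side.
- l[6] venue_id=NULL → no match; kept with NULLs on the r side.
After projecting and ordering:
r.venue_id | l.vname
3 | Gallery
3 | Gallery
3 | NULL
3 | NULL
8 | Arena
8 | Gallery
8 | Pavilion
NULL | Forum
NULL | HallA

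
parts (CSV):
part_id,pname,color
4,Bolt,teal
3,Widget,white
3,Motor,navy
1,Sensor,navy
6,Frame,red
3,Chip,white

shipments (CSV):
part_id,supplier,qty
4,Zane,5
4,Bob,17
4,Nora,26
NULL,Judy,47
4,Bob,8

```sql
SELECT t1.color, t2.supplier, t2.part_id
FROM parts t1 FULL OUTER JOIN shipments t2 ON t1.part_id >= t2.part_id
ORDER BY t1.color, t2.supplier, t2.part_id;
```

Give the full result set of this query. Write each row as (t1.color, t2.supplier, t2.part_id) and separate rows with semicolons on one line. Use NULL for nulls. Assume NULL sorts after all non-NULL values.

(navy, NULL, NULL); (navy, NULL, NULL); (red, Bob, 4); (red, Bob, 4); (red, Nora, 4); (red, Zane, 4); (teal, Bob, 4); (teal, Bob, 4); (teal, Nora, 4); (teal, Zane, 4); (white, NULL, NULL); (white, NULL, NULL); (NULL, Judy, NULL)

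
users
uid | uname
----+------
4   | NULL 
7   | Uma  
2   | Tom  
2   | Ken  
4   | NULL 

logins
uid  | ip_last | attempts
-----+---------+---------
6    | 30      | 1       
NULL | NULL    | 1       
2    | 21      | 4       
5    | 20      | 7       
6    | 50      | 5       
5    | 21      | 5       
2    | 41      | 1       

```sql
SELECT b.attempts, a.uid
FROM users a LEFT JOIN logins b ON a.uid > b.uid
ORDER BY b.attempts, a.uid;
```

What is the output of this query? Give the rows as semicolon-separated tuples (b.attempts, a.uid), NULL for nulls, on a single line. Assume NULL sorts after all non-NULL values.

LEFT JOIN keeps every row from `users`; unmatched rows get NULL for `logins`'s columns.
Matching on a.uid > b.uid. A NULL in a compared column never satisfies the condition.
- uid=4: 2 matching b row(s), so 2 row(s) emitted.
- uid=7: 6 matching b row(s), so 6 row(s) emitted.
- uid=2: no b row matches, row kept with b columns NULL.
- uid=2: no b row matches, row kept with b columns NULL.
- uid=4: 2 matching b row(s), so 2 row(s) emitted.

(1, 4); (1, 4); (1, 7); (1, 7); (4, 4); (4, 4); (4, 7); (5, 7); (5, 7); (7, 7); (NULL, 2); (NULL, 2)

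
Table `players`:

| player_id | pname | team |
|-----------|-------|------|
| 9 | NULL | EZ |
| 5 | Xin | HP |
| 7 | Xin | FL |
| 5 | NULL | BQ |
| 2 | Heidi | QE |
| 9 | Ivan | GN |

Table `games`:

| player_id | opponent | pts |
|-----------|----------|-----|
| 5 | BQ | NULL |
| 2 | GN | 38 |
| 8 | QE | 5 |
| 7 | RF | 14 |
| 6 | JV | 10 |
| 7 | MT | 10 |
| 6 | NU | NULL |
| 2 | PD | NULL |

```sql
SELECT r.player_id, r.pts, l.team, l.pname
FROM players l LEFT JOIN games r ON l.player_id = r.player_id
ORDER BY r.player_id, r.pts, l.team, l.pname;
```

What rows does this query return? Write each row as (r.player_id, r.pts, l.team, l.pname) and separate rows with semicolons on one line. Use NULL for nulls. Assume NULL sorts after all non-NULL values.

LEFT JOIN keeps every row from `players`; unmatched rows get NULL for `games`'s columns.
Matching on l.player_id = r.player_id.
Matched pairs: 6; unmatched l rows kept: 2.

(2, 38, QE, Heidi); (2, NULL, QE, Heidi); (5, NULL, BQ, NULL); (5, NULL, HP, Xin); (7, 10, FL, Xin); (7, 14, FL, Xin); (NULL, NULL, EZ, NULL); (NULL, NULL, GN, Ivan)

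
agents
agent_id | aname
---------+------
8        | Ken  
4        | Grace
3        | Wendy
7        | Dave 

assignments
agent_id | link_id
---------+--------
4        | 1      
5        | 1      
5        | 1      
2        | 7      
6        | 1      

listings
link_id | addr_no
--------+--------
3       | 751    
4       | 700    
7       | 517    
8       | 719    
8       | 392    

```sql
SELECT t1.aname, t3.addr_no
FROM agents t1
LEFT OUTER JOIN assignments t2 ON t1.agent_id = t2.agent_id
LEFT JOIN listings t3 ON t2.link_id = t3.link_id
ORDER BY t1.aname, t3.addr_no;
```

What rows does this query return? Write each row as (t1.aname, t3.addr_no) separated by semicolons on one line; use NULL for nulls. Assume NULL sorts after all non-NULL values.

Joins associate left-to-right: agents LEFT JOIN assignments on agent_id gives 4 intermediate row(s).
Then LEFT JOIN `listings t3` on link_id: each of those 4 rows is kept; rows whose t2.link_id has no match in t3 get NULL for t3's columns.

(Dave, NULL); (Grace, NULL); (Ken, NULL); (Wendy, NULL)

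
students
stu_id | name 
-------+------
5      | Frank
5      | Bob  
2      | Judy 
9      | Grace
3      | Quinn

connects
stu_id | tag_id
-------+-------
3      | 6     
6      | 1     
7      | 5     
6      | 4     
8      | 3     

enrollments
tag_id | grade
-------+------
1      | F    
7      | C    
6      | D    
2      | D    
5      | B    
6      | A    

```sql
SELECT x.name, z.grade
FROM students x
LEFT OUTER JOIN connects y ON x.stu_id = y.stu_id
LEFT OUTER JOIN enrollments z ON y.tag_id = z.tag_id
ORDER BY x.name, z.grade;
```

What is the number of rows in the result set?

Evaluate left to right. First `students x LEFT JOIN connects y` on stu_id: 5 row(s).
Then LEFT JOIN `enrollments z` on tag_id: each of those 5 rows is kept; rows whose y.tag_id has no match in z get NULL for z's columns.
Result: 6 row(s).

6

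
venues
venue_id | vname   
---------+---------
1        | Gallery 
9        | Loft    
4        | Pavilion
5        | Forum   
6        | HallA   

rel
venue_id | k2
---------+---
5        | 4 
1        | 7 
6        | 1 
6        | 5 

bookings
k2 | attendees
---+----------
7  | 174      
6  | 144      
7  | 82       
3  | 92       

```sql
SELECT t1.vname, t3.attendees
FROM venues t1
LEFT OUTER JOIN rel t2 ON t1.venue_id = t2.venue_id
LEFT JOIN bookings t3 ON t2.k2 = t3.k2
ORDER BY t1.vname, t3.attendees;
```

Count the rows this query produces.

Evaluate left to right. First `venues t1 LEFT JOIN rel t2` on venue_id: 6 row(s).
Then LEFT JOIN `bookings t3` on k2: each of those 6 rows is kept; rows whose t2.k2 has no match in t3 get NULL for t3's columns.
Result: 7 row(s).

7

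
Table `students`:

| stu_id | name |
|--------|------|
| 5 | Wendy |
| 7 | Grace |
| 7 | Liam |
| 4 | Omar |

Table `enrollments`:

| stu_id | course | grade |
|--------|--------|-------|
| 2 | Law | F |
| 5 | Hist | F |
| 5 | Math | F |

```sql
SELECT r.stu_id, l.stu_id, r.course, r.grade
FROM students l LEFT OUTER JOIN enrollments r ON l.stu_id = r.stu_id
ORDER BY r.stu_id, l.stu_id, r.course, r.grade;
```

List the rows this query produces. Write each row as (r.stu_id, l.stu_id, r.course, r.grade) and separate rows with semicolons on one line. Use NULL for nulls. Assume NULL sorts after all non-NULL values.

(5, 5, Hist, F); (5, 5, Math, F); (NULL, 4, NULL, NULL); (NULL, 7, NULL, NULL); (NULL, 7, NULL, NULL)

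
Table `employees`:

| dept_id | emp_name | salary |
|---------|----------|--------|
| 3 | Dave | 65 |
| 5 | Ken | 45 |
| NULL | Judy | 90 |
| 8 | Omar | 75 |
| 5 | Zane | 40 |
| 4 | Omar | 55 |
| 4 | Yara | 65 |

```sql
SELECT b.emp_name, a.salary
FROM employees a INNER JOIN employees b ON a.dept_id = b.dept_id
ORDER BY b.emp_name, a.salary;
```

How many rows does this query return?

10

INNER JOIN keeps only pairs where the ON condition holds.
Matching on a.dept_id = b.dept_id. A NULL in a compared column never satisfies the condition.
Matched pairs: 10.
Total: 10 rows.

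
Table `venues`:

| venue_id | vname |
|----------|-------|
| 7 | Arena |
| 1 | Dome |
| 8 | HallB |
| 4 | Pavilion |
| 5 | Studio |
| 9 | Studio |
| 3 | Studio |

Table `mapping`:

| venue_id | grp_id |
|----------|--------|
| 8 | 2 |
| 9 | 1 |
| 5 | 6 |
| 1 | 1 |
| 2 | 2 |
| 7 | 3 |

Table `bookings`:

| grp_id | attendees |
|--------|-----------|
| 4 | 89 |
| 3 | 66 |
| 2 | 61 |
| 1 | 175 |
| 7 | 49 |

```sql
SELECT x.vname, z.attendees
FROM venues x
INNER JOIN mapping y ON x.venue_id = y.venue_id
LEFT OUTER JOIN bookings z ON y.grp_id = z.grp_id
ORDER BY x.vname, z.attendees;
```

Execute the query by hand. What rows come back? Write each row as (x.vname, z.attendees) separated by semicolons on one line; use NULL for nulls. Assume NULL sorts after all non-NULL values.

Evaluate left to right. First `venues x INNER JOIN mapping y` on venue_id: 5 row(s).
Then LEFT JOIN `bookings z` on grp_id: each of those 5 rows is kept; rows whose y.grp_id has no match in z get NULL for z's columns.

(Arena, 66); (Dome, 175); (HallB, 61); (Studio, 175); (Studio, NULL)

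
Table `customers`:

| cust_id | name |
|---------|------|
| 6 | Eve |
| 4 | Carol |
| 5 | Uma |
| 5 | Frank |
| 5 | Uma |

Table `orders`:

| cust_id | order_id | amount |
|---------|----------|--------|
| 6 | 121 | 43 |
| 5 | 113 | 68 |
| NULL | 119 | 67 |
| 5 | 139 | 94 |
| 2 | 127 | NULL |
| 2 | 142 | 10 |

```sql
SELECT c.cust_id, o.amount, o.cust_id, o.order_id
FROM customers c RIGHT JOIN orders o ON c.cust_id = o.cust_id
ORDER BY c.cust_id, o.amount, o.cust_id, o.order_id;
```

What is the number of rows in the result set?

10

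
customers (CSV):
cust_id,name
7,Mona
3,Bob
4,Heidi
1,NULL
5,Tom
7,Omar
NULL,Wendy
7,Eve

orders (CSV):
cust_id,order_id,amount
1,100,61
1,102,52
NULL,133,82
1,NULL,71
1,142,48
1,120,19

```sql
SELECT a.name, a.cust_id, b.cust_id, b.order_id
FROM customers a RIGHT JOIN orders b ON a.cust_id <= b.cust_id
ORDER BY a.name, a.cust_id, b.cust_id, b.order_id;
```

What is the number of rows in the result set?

6

RIGHT JOIN keeps every row from `orders`; unmatched rows get NULL for `customers`'s columns.
Matching on a.cust_id <= b.cust_id. A NULL in a compared column never satisfies the condition.
- cust_id=7: no matching b row.
- cust_id=3: no matching b row.
- cust_id=4: no matching b row.
- cust_id=1: 5 matching b row(s), so 5 row(s) emitted.
- cust_id=5: no matching b row.
- cust_id=7: no matching b row.
- cust_id=NULL: no matching b row.
- cust_id=7: no matching b row.
- 1 row(s) from b found no a partner → padded with NULL.
Total: 5 matched + 1 padded = 6 rows.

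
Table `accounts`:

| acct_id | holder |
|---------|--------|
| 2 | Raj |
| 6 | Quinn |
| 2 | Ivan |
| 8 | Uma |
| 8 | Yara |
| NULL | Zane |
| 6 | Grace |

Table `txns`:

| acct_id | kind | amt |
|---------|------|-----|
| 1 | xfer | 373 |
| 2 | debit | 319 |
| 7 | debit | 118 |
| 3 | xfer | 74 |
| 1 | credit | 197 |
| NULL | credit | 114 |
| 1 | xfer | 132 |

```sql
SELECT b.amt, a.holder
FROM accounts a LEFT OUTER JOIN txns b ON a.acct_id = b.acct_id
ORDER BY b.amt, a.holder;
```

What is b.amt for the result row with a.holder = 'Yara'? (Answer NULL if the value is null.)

NULL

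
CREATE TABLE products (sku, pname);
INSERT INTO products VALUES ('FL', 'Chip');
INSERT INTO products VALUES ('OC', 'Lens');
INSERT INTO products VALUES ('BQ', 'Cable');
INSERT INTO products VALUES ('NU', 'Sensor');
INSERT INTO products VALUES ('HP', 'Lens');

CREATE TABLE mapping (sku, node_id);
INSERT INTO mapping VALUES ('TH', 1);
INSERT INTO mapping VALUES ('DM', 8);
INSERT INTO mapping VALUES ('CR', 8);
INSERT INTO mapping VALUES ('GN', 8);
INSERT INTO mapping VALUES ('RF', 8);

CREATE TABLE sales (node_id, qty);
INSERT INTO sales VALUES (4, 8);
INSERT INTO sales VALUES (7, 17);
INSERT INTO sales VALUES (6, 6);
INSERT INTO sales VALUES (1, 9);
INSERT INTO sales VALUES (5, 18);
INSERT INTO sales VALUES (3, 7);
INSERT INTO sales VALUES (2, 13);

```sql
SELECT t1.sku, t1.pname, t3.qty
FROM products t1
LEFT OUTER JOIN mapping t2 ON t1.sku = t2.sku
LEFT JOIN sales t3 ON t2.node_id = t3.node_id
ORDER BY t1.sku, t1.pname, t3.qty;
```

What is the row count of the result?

Step 1 — t1 LEFT JOIN t2 on sku → 5 row(s).
Then LEFT JOIN `sales t3` on node_id: each of those 5 rows is kept; rows whose t2.node_id has no match in t3 get NULL for t3's columns.
Result: 5 row(s).

5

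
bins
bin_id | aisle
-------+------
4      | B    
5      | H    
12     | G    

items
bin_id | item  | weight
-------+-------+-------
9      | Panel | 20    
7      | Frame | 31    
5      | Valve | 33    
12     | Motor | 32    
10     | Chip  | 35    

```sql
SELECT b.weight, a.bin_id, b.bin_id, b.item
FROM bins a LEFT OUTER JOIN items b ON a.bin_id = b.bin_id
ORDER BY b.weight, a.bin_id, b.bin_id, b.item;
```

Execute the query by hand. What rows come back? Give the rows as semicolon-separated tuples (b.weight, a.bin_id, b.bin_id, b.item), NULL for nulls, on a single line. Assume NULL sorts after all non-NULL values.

LEFT JOIN keeps every row from `bins`; unmatched rows get NULL for `items`'s columns.
Matching on a.bin_id = b.bin_id.
Matched pairs: 2; unmatched a rows kept: 1.

(32, 12, 12, Motor); (33, 5, 5, Valve); (NULL, 4, NULL, NULL)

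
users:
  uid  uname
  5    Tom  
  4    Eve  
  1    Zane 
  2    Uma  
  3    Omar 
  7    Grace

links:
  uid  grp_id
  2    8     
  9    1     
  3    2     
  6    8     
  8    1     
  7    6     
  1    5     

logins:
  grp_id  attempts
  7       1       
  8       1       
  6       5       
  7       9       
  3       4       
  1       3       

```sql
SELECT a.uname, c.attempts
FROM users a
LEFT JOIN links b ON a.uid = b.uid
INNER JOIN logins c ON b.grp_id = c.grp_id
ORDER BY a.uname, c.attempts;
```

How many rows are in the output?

2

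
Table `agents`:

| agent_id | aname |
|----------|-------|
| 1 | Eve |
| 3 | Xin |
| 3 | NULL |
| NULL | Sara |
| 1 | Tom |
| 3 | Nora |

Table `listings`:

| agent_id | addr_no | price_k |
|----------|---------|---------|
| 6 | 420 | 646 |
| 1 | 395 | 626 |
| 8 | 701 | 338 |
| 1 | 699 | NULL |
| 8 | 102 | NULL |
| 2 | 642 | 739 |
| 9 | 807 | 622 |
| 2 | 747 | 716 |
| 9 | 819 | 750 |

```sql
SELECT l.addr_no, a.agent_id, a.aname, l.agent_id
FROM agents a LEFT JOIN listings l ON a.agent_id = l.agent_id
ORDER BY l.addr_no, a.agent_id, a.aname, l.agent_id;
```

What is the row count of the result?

LEFT JOIN keeps every row from `agents`; unmatched rows get NULL for `listings`'s columns.
Matching on a.agent_id = l.agent_id. A NULL in a compared column never satisfies the condition.
- agent_id=1: 2 matching l row(s), so 2 row(s) emitted.
- agent_id=3: no l row matches, row kept with l columns NULL.
- agent_id=3: no l row matches, row kept with l columns NULL.
- agent_id=NULL: no l row matches, row kept with l columns NULL.
- agent_id=1: 2 matching l row(s), so 2 row(s) emitted.
- agent_id=3: no l row matches, row kept with l columns NULL.
Total: 4 matched + 4 padded = 8 rows.

8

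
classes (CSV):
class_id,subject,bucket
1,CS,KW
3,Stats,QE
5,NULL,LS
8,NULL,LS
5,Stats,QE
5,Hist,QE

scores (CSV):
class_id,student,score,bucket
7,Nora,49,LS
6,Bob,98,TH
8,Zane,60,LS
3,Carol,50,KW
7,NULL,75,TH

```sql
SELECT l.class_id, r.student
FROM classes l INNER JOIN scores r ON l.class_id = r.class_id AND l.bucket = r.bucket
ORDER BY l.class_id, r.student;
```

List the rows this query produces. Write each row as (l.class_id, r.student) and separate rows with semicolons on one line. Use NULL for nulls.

(8, Zane)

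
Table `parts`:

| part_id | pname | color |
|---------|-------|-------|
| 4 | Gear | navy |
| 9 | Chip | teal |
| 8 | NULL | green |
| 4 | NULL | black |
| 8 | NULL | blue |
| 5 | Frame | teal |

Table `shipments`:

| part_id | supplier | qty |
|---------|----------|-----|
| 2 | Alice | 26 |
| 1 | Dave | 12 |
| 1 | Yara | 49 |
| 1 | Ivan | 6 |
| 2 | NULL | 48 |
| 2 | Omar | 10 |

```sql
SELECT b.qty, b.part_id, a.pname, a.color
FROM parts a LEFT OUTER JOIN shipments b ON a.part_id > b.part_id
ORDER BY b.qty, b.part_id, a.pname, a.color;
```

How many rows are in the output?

LEFT JOIN keeps every row from `parts`; unmatched rows get NULL for `shipments`'s columns.
Matching on a.part_id > b.part_id.
- part_id=4: 6 matching b row(s), so 6 row(s) emitted.
- part_id=9: 6 matching b row(s), so 6 row(s) emitted.
- part_id=8: 6 matching b row(s), so 6 row(s) emitted.
- part_id=4: 6 matching b row(s), so 6 row(s) emitted.
- part_id=8: 6 matching b row(s), so 6 row(s) emitted.
- part_id=5: 6 matching b row(s), so 6 row(s) emitted.
Total: 36 rows.

36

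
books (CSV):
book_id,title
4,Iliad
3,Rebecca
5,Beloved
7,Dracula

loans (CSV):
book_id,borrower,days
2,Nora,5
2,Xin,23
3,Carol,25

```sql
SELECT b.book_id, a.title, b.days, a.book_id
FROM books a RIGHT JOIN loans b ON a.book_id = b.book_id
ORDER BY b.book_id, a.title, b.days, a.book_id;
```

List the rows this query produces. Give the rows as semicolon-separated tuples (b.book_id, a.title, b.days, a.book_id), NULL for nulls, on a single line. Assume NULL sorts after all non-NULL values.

RIGHT JOIN keeps every row from `loans`; unmatched rows get NULL for `books`'s columns.
Matching on a.book_id = b.book_id.
- book_id=4: no matching b row.
- book_id=3: 1 matching b row(s), so 1 row(s) emitted.
- book_id=5: no matching b row.
- book_id=7: no matching b row.
- 2 b row(s) had no a match → kept, a columns NULL.
After projecting and ordering:
b.book_id | a.title | b.days | a.book_id
2 | NULL | 5 | NULL
2 | NULL | 23 | NULL
3 | Rebecca | 25 | 3

(2, NULL, 5, NULL); (2, NULL, 23, NULL); (3, Rebecca, 25, 3)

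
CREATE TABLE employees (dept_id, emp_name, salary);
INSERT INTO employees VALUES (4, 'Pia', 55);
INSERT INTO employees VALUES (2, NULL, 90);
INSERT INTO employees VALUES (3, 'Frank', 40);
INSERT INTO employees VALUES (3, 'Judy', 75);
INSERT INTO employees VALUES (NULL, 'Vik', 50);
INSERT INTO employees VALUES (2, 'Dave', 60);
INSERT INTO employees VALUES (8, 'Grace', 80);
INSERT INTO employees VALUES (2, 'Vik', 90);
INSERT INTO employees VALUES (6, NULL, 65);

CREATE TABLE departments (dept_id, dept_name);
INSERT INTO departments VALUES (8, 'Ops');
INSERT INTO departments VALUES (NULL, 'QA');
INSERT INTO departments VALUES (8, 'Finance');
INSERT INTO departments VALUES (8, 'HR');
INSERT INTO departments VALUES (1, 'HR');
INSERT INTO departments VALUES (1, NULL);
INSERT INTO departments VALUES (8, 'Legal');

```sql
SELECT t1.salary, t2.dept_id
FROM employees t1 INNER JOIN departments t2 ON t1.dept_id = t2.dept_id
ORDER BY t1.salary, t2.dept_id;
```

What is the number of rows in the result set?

INNER JOIN keeps only pairs where the ON condition holds.
Matching on t1.dept_id = t2.dept_id. A NULL in a compared column never satisfies the condition.
- t1 (dept_id=4) has no partner → excluded.
- t1 (dept_id=2) has no partner → excluded.
- t1 (dept_id=3) has no partner → excluded.
- t1 (dept_id=3) has no partner → excluded.
- t1 (dept_id=NULL) has no partner → excluded.
- t1 (dept_id=2) has no partner → excluded.
- t1 (dept_id=8) pairs with 4 row(s) of t2.
- t1 (dept_id=2) has no partner → excluded.
- t1 (dept_id=6) has no partner → excluded.
Total: 4 rows.

4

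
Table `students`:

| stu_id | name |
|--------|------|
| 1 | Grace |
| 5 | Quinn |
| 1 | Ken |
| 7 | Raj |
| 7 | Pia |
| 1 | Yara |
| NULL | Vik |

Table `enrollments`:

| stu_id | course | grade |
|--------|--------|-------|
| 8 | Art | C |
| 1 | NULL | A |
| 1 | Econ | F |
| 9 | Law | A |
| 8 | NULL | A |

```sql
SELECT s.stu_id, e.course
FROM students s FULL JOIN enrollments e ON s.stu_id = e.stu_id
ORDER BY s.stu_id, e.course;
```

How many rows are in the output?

FULL OUTER JOIN keeps every row from both sides; unmatched rows get NULL for the other side's columns.
Matching on s.stu_id = e.stu_id. A NULL in a compared column never satisfies the condition.
Matched pairs: 6; unmatched s rows kept: 4; unmatched e rows kept: 3.
Total: 6 matched + 7 padded = 13 rows.

13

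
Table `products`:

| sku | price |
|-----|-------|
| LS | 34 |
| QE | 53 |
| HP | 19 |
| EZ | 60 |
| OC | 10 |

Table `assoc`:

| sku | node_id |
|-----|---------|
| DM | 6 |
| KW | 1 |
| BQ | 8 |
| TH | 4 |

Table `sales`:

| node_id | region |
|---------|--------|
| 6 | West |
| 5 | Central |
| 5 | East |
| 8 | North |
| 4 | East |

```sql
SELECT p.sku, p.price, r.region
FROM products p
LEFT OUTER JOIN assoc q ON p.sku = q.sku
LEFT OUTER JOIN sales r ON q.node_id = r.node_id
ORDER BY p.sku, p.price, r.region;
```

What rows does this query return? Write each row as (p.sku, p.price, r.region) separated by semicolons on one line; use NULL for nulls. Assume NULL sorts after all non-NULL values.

(EZ, 60, NULL); (HP, 19, NULL); (LS, 34, NULL); (OC, 10, NULL); (QE, 53, NULL)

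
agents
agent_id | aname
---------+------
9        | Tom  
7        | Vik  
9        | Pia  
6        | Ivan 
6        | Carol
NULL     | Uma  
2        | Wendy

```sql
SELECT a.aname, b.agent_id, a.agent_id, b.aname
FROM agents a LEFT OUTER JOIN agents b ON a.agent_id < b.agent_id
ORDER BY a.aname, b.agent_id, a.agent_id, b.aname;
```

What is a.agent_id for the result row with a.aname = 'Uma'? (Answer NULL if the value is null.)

NULL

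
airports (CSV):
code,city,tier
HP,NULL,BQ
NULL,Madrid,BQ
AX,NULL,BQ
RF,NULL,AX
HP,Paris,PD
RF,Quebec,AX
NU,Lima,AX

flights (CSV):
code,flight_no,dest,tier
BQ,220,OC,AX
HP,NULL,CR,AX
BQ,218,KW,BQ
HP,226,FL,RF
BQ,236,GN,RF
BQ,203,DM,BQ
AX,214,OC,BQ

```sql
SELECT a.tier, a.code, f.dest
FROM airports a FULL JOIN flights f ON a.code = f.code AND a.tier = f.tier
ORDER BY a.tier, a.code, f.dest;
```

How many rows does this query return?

FULL OUTER JOIN keeps every row from both sides; unmatched rows get NULL for the other side's columns.
Matching on a.code = f.code AND a.tier = f.tier. A NULL in a compared column never satisfies the condition.
- a row (code=HP, tier=BQ): no match → kept, f columns NULL.
- a row (code=NULL, tier=BQ): no match → kept, f columns NULL.
- a row (code=AX, tier=BQ): matches 1 f row(s) → 1 output row(s).
- a row (code=RF, tier=AX): no match → kept, f columns NULL.
- a row (code=HP, tier=PD): no match → kept, f columns NULL.
- a row (code=RF, tier=AX): no match → kept, f columns NULL.
- a row (code=NU, tier=AX): no match → kept, f columns NULL.
- 6 f row(s) had no a match → kept, a columns NULL.
Total: 1 matched + 12 padded = 13 rows.

13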